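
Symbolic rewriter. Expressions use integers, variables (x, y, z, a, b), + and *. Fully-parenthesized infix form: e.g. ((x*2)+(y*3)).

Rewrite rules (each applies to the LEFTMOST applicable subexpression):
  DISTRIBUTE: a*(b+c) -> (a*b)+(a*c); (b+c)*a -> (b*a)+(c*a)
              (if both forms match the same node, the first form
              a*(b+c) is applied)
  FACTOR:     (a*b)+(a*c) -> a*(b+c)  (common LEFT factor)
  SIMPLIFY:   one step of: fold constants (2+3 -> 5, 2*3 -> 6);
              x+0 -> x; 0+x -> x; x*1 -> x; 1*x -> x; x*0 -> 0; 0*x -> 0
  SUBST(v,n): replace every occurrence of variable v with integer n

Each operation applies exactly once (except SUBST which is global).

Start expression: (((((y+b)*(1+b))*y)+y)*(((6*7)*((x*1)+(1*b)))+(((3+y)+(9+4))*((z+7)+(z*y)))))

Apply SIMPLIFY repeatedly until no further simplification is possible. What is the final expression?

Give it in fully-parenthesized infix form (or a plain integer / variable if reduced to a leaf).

Start: (((((y+b)*(1+b))*y)+y)*(((6*7)*((x*1)+(1*b)))+(((3+y)+(9+4))*((z+7)+(z*y)))))
Step 1: at RLL: (6*7) -> 42; overall: (((((y+b)*(1+b))*y)+y)*(((6*7)*((x*1)+(1*b)))+(((3+y)+(9+4))*((z+7)+(z*y))))) -> (((((y+b)*(1+b))*y)+y)*((42*((x*1)+(1*b)))+(((3+y)+(9+4))*((z+7)+(z*y)))))
Step 2: at RLRL: (x*1) -> x; overall: (((((y+b)*(1+b))*y)+y)*((42*((x*1)+(1*b)))+(((3+y)+(9+4))*((z+7)+(z*y))))) -> (((((y+b)*(1+b))*y)+y)*((42*(x+(1*b)))+(((3+y)+(9+4))*((z+7)+(z*y)))))
Step 3: at RLRR: (1*b) -> b; overall: (((((y+b)*(1+b))*y)+y)*((42*(x+(1*b)))+(((3+y)+(9+4))*((z+7)+(z*y))))) -> (((((y+b)*(1+b))*y)+y)*((42*(x+b))+(((3+y)+(9+4))*((z+7)+(z*y)))))
Step 4: at RRLR: (9+4) -> 13; overall: (((((y+b)*(1+b))*y)+y)*((42*(x+b))+(((3+y)+(9+4))*((z+7)+(z*y))))) -> (((((y+b)*(1+b))*y)+y)*((42*(x+b))+(((3+y)+13)*((z+7)+(z*y)))))
Fixed point: (((((y+b)*(1+b))*y)+y)*((42*(x+b))+(((3+y)+13)*((z+7)+(z*y)))))

Answer: (((((y+b)*(1+b))*y)+y)*((42*(x+b))+(((3+y)+13)*((z+7)+(z*y)))))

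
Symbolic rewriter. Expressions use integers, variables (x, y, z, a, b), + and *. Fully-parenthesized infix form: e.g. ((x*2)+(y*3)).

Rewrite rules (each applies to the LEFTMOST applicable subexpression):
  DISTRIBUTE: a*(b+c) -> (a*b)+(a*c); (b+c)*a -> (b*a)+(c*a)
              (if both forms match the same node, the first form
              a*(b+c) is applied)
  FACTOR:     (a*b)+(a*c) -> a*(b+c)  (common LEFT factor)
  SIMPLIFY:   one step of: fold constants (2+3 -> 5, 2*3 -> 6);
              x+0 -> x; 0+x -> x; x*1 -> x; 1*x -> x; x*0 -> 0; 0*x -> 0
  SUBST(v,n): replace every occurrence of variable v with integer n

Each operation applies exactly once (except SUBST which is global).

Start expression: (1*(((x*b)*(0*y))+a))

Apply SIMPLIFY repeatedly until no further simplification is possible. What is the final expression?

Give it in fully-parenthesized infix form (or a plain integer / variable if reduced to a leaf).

Answer: a

Derivation:
Start: (1*(((x*b)*(0*y))+a))
Step 1: at root: (1*(((x*b)*(0*y))+a)) -> (((x*b)*(0*y))+a); overall: (1*(((x*b)*(0*y))+a)) -> (((x*b)*(0*y))+a)
Step 2: at LR: (0*y) -> 0; overall: (((x*b)*(0*y))+a) -> (((x*b)*0)+a)
Step 3: at L: ((x*b)*0) -> 0; overall: (((x*b)*0)+a) -> (0+a)
Step 4: at root: (0+a) -> a; overall: (0+a) -> a
Fixed point: a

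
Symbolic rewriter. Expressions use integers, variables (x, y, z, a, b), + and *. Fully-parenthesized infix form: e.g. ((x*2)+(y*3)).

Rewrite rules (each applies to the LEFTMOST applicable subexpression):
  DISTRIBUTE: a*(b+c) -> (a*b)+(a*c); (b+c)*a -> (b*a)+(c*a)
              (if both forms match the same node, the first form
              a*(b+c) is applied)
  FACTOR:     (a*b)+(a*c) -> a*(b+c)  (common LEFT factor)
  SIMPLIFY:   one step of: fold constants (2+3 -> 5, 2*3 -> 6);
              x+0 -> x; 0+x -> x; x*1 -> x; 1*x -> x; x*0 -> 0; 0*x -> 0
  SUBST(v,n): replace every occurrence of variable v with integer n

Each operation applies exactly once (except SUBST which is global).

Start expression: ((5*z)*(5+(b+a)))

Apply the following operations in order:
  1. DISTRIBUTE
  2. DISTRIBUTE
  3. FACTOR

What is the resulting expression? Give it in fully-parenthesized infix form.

Start: ((5*z)*(5+(b+a)))
Apply DISTRIBUTE at root (target: ((5*z)*(5+(b+a)))): ((5*z)*(5+(b+a))) -> (((5*z)*5)+((5*z)*(b+a)))
Apply DISTRIBUTE at R (target: ((5*z)*(b+a))): (((5*z)*5)+((5*z)*(b+a))) -> (((5*z)*5)+(((5*z)*b)+((5*z)*a)))
Apply FACTOR at R (target: (((5*z)*b)+((5*z)*a))): (((5*z)*5)+(((5*z)*b)+((5*z)*a))) -> (((5*z)*5)+((5*z)*(b+a)))

Answer: (((5*z)*5)+((5*z)*(b+a)))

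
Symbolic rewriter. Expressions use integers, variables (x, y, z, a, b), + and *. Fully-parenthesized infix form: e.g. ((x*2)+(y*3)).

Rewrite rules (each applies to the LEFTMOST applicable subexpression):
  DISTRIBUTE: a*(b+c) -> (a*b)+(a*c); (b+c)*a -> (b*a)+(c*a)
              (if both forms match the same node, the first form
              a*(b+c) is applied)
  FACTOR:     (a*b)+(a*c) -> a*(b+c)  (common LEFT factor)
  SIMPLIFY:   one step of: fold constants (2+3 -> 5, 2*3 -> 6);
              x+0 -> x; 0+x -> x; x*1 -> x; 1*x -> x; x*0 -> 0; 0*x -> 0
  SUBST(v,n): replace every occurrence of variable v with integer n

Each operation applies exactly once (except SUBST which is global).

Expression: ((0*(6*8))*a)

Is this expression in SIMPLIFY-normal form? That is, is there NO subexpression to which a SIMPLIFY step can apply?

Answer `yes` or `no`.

Answer: no

Derivation:
Expression: ((0*(6*8))*a)
Scanning for simplifiable subexpressions (pre-order)...
  at root: ((0*(6*8))*a) (not simplifiable)
  at L: (0*(6*8)) (SIMPLIFIABLE)
  at LR: (6*8) (SIMPLIFIABLE)
Found simplifiable subexpr at path L: (0*(6*8))
One SIMPLIFY step would give: (0*a)
-> NOT in normal form.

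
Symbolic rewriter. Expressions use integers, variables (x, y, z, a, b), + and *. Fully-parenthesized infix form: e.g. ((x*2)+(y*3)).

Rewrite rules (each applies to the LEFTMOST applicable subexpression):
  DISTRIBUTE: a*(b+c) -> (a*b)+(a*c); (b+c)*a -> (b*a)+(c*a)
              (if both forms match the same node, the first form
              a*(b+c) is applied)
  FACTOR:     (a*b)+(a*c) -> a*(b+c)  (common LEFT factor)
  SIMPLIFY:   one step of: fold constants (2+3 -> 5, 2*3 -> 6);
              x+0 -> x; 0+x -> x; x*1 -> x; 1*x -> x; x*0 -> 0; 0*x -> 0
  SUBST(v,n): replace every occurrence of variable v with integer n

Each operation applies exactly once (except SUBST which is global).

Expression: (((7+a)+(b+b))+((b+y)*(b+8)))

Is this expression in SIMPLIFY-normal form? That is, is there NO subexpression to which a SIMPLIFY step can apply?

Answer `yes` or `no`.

Expression: (((7+a)+(b+b))+((b+y)*(b+8)))
Scanning for simplifiable subexpressions (pre-order)...
  at root: (((7+a)+(b+b))+((b+y)*(b+8))) (not simplifiable)
  at L: ((7+a)+(b+b)) (not simplifiable)
  at LL: (7+a) (not simplifiable)
  at LR: (b+b) (not simplifiable)
  at R: ((b+y)*(b+8)) (not simplifiable)
  at RL: (b+y) (not simplifiable)
  at RR: (b+8) (not simplifiable)
Result: no simplifiable subexpression found -> normal form.

Answer: yes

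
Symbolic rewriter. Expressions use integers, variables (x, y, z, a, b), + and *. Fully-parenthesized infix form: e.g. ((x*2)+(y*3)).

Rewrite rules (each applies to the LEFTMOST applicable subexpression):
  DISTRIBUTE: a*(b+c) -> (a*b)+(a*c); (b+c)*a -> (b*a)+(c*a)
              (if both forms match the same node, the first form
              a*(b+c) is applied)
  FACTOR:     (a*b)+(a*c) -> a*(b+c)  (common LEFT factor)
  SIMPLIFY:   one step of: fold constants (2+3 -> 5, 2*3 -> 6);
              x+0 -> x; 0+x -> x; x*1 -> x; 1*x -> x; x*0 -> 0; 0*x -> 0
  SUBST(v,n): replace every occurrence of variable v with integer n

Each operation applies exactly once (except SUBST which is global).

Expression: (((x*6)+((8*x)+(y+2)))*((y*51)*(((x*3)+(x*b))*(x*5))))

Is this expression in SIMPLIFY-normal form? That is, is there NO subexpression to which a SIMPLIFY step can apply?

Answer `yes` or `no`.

Expression: (((x*6)+((8*x)+(y+2)))*((y*51)*(((x*3)+(x*b))*(x*5))))
Scanning for simplifiable subexpressions (pre-order)...
  at root: (((x*6)+((8*x)+(y+2)))*((y*51)*(((x*3)+(x*b))*(x*5)))) (not simplifiable)
  at L: ((x*6)+((8*x)+(y+2))) (not simplifiable)
  at LL: (x*6) (not simplifiable)
  at LR: ((8*x)+(y+2)) (not simplifiable)
  at LRL: (8*x) (not simplifiable)
  at LRR: (y+2) (not simplifiable)
  at R: ((y*51)*(((x*3)+(x*b))*(x*5))) (not simplifiable)
  at RL: (y*51) (not simplifiable)
  at RR: (((x*3)+(x*b))*(x*5)) (not simplifiable)
  at RRL: ((x*3)+(x*b)) (not simplifiable)
  at RRLL: (x*3) (not simplifiable)
  at RRLR: (x*b) (not simplifiable)
  at RRR: (x*5) (not simplifiable)
Result: no simplifiable subexpression found -> normal form.

Answer: yes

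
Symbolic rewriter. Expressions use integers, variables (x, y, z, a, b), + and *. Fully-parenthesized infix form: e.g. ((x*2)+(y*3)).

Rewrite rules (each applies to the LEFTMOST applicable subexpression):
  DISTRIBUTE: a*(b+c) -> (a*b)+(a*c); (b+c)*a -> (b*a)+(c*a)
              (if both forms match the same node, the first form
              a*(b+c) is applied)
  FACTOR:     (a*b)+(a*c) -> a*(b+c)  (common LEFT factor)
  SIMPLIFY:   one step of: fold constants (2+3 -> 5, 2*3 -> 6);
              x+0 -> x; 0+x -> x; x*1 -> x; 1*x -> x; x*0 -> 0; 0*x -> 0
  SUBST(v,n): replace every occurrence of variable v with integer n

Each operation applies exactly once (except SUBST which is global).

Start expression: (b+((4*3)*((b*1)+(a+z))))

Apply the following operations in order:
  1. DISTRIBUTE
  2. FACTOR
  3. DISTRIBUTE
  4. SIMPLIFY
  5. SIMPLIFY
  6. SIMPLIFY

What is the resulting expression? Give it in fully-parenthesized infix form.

Start: (b+((4*3)*((b*1)+(a+z))))
Apply DISTRIBUTE at R (target: ((4*3)*((b*1)+(a+z)))): (b+((4*3)*((b*1)+(a+z)))) -> (b+(((4*3)*(b*1))+((4*3)*(a+z))))
Apply FACTOR at R (target: (((4*3)*(b*1))+((4*3)*(a+z)))): (b+(((4*3)*(b*1))+((4*3)*(a+z)))) -> (b+((4*3)*((b*1)+(a+z))))
Apply DISTRIBUTE at R (target: ((4*3)*((b*1)+(a+z)))): (b+((4*3)*((b*1)+(a+z)))) -> (b+(((4*3)*(b*1))+((4*3)*(a+z))))
Apply SIMPLIFY at RLL (target: (4*3)): (b+(((4*3)*(b*1))+((4*3)*(a+z)))) -> (b+((12*(b*1))+((4*3)*(a+z))))
Apply SIMPLIFY at RLR (target: (b*1)): (b+((12*(b*1))+((4*3)*(a+z)))) -> (b+((12*b)+((4*3)*(a+z))))
Apply SIMPLIFY at RRL (target: (4*3)): (b+((12*b)+((4*3)*(a+z)))) -> (b+((12*b)+(12*(a+z))))

Answer: (b+((12*b)+(12*(a+z))))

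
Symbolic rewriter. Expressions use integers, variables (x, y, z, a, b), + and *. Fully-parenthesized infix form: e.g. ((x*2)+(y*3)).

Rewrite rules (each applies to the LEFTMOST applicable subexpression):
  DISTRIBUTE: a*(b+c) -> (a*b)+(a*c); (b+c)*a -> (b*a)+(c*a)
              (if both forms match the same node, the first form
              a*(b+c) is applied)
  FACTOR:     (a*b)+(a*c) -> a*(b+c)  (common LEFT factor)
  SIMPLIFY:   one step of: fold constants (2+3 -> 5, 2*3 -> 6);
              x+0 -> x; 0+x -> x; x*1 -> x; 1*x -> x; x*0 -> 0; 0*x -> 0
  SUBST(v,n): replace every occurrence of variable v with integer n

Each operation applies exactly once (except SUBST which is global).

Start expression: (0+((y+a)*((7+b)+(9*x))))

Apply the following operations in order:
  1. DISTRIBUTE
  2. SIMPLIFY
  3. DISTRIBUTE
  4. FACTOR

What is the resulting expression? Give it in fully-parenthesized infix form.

Start: (0+((y+a)*((7+b)+(9*x))))
Apply DISTRIBUTE at R (target: ((y+a)*((7+b)+(9*x)))): (0+((y+a)*((7+b)+(9*x)))) -> (0+(((y+a)*(7+b))+((y+a)*(9*x))))
Apply SIMPLIFY at root (target: (0+(((y+a)*(7+b))+((y+a)*(9*x))))): (0+(((y+a)*(7+b))+((y+a)*(9*x)))) -> (((y+a)*(7+b))+((y+a)*(9*x)))
Apply DISTRIBUTE at L (target: ((y+a)*(7+b))): (((y+a)*(7+b))+((y+a)*(9*x))) -> ((((y+a)*7)+((y+a)*b))+((y+a)*(9*x)))
Apply FACTOR at L (target: (((y+a)*7)+((y+a)*b))): ((((y+a)*7)+((y+a)*b))+((y+a)*(9*x))) -> (((y+a)*(7+b))+((y+a)*(9*x)))

Answer: (((y+a)*(7+b))+((y+a)*(9*x)))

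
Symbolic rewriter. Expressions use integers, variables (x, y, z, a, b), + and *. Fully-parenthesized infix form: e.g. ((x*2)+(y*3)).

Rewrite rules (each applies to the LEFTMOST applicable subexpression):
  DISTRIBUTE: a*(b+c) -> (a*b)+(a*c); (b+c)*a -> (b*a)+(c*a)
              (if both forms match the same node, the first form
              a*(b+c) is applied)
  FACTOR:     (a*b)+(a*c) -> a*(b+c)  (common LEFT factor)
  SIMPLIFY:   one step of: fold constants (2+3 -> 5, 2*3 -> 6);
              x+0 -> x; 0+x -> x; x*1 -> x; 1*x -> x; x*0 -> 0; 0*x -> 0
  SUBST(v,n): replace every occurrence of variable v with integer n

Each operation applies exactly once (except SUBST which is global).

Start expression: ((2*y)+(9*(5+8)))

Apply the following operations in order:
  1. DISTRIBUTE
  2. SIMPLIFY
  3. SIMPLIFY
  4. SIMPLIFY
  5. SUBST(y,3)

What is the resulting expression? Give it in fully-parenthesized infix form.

Start: ((2*y)+(9*(5+8)))
Apply DISTRIBUTE at R (target: (9*(5+8))): ((2*y)+(9*(5+8))) -> ((2*y)+((9*5)+(9*8)))
Apply SIMPLIFY at RL (target: (9*5)): ((2*y)+((9*5)+(9*8))) -> ((2*y)+(45+(9*8)))
Apply SIMPLIFY at RR (target: (9*8)): ((2*y)+(45+(9*8))) -> ((2*y)+(45+72))
Apply SIMPLIFY at R (target: (45+72)): ((2*y)+(45+72)) -> ((2*y)+117)
Apply SUBST(y,3): ((2*y)+117) -> ((2*3)+117)

Answer: ((2*3)+117)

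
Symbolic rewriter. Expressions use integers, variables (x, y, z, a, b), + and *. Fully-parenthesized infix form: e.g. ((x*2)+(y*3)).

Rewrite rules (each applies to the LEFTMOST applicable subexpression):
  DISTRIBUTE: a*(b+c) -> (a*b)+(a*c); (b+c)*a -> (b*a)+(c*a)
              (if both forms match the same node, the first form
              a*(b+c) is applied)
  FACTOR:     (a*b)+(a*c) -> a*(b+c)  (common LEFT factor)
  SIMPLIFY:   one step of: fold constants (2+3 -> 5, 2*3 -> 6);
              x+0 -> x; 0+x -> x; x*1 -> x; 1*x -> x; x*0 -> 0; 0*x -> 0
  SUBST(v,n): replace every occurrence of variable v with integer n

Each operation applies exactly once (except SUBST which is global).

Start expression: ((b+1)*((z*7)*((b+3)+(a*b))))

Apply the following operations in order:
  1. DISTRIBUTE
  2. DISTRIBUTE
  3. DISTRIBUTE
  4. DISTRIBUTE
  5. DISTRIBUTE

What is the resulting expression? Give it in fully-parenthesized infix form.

Answer: ((((b*((z*7)*b))+(b*((z*7)*3)))+(b*((z*7)*(a*b))))+(1*((z*7)*((b+3)+(a*b)))))

Derivation:
Start: ((b+1)*((z*7)*((b+3)+(a*b))))
Apply DISTRIBUTE at root (target: ((b+1)*((z*7)*((b+3)+(a*b))))): ((b+1)*((z*7)*((b+3)+(a*b)))) -> ((b*((z*7)*((b+3)+(a*b))))+(1*((z*7)*((b+3)+(a*b)))))
Apply DISTRIBUTE at LR (target: ((z*7)*((b+3)+(a*b)))): ((b*((z*7)*((b+3)+(a*b))))+(1*((z*7)*((b+3)+(a*b))))) -> ((b*(((z*7)*(b+3))+((z*7)*(a*b))))+(1*((z*7)*((b+3)+(a*b)))))
Apply DISTRIBUTE at L (target: (b*(((z*7)*(b+3))+((z*7)*(a*b))))): ((b*(((z*7)*(b+3))+((z*7)*(a*b))))+(1*((z*7)*((b+3)+(a*b))))) -> (((b*((z*7)*(b+3)))+(b*((z*7)*(a*b))))+(1*((z*7)*((b+3)+(a*b)))))
Apply DISTRIBUTE at LLR (target: ((z*7)*(b+3))): (((b*((z*7)*(b+3)))+(b*((z*7)*(a*b))))+(1*((z*7)*((b+3)+(a*b))))) -> (((b*(((z*7)*b)+((z*7)*3)))+(b*((z*7)*(a*b))))+(1*((z*7)*((b+3)+(a*b)))))
Apply DISTRIBUTE at LL (target: (b*(((z*7)*b)+((z*7)*3)))): (((b*(((z*7)*b)+((z*7)*3)))+(b*((z*7)*(a*b))))+(1*((z*7)*((b+3)+(a*b))))) -> ((((b*((z*7)*b))+(b*((z*7)*3)))+(b*((z*7)*(a*b))))+(1*((z*7)*((b+3)+(a*b)))))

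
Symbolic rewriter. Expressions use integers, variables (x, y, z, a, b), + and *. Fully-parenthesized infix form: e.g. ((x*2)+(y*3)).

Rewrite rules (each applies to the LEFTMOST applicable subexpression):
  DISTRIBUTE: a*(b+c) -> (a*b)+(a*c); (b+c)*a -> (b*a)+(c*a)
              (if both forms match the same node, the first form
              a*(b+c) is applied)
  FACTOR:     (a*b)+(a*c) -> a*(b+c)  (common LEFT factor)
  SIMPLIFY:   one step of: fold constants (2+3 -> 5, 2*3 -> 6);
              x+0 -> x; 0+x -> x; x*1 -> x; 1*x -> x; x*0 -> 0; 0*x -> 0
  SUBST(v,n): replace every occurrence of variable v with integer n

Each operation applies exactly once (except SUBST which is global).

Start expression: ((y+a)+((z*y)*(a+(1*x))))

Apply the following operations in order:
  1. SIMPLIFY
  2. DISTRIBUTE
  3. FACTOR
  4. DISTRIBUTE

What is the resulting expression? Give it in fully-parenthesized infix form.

Start: ((y+a)+((z*y)*(a+(1*x))))
Apply SIMPLIFY at RRR (target: (1*x)): ((y+a)+((z*y)*(a+(1*x)))) -> ((y+a)+((z*y)*(a+x)))
Apply DISTRIBUTE at R (target: ((z*y)*(a+x))): ((y+a)+((z*y)*(a+x))) -> ((y+a)+(((z*y)*a)+((z*y)*x)))
Apply FACTOR at R (target: (((z*y)*a)+((z*y)*x))): ((y+a)+(((z*y)*a)+((z*y)*x))) -> ((y+a)+((z*y)*(a+x)))
Apply DISTRIBUTE at R (target: ((z*y)*(a+x))): ((y+a)+((z*y)*(a+x))) -> ((y+a)+(((z*y)*a)+((z*y)*x)))

Answer: ((y+a)+(((z*y)*a)+((z*y)*x)))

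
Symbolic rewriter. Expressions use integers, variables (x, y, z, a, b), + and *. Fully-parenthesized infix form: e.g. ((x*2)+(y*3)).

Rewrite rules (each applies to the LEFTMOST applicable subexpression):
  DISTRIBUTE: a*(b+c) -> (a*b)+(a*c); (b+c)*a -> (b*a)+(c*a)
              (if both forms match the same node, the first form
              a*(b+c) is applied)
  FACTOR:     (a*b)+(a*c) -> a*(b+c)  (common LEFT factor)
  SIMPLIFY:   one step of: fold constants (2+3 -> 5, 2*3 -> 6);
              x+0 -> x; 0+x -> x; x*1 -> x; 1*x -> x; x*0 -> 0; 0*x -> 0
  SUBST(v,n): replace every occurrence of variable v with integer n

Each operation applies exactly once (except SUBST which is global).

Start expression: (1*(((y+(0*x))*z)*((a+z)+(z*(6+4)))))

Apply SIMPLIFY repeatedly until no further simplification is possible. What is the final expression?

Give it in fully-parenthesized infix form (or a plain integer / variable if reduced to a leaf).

Answer: ((y*z)*((a+z)+(z*10)))

Derivation:
Start: (1*(((y+(0*x))*z)*((a+z)+(z*(6+4)))))
Step 1: at root: (1*(((y+(0*x))*z)*((a+z)+(z*(6+4))))) -> (((y+(0*x))*z)*((a+z)+(z*(6+4)))); overall: (1*(((y+(0*x))*z)*((a+z)+(z*(6+4))))) -> (((y+(0*x))*z)*((a+z)+(z*(6+4))))
Step 2: at LLR: (0*x) -> 0; overall: (((y+(0*x))*z)*((a+z)+(z*(6+4)))) -> (((y+0)*z)*((a+z)+(z*(6+4))))
Step 3: at LL: (y+0) -> y; overall: (((y+0)*z)*((a+z)+(z*(6+4)))) -> ((y*z)*((a+z)+(z*(6+4))))
Step 4: at RRR: (6+4) -> 10; overall: ((y*z)*((a+z)+(z*(6+4)))) -> ((y*z)*((a+z)+(z*10)))
Fixed point: ((y*z)*((a+z)+(z*10)))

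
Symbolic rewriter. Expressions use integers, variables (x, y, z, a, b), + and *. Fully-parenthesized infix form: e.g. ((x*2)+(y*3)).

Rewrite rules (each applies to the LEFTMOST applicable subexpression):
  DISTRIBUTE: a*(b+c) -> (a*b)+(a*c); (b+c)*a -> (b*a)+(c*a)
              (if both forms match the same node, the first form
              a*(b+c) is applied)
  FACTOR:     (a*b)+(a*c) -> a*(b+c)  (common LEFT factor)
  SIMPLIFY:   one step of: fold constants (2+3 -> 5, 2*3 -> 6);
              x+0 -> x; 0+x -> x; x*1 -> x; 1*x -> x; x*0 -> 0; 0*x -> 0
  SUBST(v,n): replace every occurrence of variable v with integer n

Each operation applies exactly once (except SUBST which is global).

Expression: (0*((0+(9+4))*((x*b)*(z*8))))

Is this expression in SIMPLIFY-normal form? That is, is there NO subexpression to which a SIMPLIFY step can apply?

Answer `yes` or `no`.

Expression: (0*((0+(9+4))*((x*b)*(z*8))))
Scanning for simplifiable subexpressions (pre-order)...
  at root: (0*((0+(9+4))*((x*b)*(z*8)))) (SIMPLIFIABLE)
  at R: ((0+(9+4))*((x*b)*(z*8))) (not simplifiable)
  at RL: (0+(9+4)) (SIMPLIFIABLE)
  at RLR: (9+4) (SIMPLIFIABLE)
  at RR: ((x*b)*(z*8)) (not simplifiable)
  at RRL: (x*b) (not simplifiable)
  at RRR: (z*8) (not simplifiable)
Found simplifiable subexpr at path root: (0*((0+(9+4))*((x*b)*(z*8))))
One SIMPLIFY step would give: 0
-> NOT in normal form.

Answer: no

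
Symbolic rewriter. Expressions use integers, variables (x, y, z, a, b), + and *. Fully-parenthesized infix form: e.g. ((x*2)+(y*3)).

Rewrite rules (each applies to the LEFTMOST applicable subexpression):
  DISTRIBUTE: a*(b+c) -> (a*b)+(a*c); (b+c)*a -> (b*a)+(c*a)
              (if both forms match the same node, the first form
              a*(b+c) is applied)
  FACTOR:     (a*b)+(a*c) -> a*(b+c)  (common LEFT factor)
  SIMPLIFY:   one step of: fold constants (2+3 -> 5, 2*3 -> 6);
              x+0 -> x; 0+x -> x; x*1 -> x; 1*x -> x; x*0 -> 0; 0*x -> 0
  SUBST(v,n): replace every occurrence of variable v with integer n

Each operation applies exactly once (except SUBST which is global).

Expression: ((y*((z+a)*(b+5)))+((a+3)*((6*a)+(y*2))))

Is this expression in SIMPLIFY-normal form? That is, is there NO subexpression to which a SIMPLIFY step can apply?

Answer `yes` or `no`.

Expression: ((y*((z+a)*(b+5)))+((a+3)*((6*a)+(y*2))))
Scanning for simplifiable subexpressions (pre-order)...
  at root: ((y*((z+a)*(b+5)))+((a+3)*((6*a)+(y*2)))) (not simplifiable)
  at L: (y*((z+a)*(b+5))) (not simplifiable)
  at LR: ((z+a)*(b+5)) (not simplifiable)
  at LRL: (z+a) (not simplifiable)
  at LRR: (b+5) (not simplifiable)
  at R: ((a+3)*((6*a)+(y*2))) (not simplifiable)
  at RL: (a+3) (not simplifiable)
  at RR: ((6*a)+(y*2)) (not simplifiable)
  at RRL: (6*a) (not simplifiable)
  at RRR: (y*2) (not simplifiable)
Result: no simplifiable subexpression found -> normal form.

Answer: yes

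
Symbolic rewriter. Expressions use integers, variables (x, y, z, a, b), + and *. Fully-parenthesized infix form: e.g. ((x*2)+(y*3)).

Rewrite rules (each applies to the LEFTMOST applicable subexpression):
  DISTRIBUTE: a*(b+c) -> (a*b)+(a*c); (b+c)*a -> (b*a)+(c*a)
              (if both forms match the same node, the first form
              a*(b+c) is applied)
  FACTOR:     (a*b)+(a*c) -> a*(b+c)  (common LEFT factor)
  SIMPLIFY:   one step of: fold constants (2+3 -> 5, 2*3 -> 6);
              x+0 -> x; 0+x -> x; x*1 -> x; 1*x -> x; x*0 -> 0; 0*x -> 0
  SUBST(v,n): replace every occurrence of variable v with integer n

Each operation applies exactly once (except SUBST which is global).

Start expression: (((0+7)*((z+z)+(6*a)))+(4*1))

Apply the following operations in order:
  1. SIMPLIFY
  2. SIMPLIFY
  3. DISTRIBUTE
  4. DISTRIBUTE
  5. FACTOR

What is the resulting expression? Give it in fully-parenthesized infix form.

Answer: (((7*(z+z))+(7*(6*a)))+4)

Derivation:
Start: (((0+7)*((z+z)+(6*a)))+(4*1))
Apply SIMPLIFY at LL (target: (0+7)): (((0+7)*((z+z)+(6*a)))+(4*1)) -> ((7*((z+z)+(6*a)))+(4*1))
Apply SIMPLIFY at R (target: (4*1)): ((7*((z+z)+(6*a)))+(4*1)) -> ((7*((z+z)+(6*a)))+4)
Apply DISTRIBUTE at L (target: (7*((z+z)+(6*a)))): ((7*((z+z)+(6*a)))+4) -> (((7*(z+z))+(7*(6*a)))+4)
Apply DISTRIBUTE at LL (target: (7*(z+z))): (((7*(z+z))+(7*(6*a)))+4) -> ((((7*z)+(7*z))+(7*(6*a)))+4)
Apply FACTOR at LL (target: ((7*z)+(7*z))): ((((7*z)+(7*z))+(7*(6*a)))+4) -> (((7*(z+z))+(7*(6*a)))+4)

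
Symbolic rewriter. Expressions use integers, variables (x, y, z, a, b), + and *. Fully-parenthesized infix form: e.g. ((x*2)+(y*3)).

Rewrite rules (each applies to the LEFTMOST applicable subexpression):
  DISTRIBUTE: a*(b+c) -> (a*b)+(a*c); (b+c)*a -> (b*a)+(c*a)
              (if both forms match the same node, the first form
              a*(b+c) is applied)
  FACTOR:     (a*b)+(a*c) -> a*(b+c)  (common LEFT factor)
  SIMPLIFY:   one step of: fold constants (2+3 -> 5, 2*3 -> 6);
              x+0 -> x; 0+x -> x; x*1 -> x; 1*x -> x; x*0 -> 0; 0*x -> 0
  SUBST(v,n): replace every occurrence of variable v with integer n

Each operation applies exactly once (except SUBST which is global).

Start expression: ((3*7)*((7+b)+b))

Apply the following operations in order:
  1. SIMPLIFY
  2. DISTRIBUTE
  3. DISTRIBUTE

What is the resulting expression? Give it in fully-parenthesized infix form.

Answer: (((21*7)+(21*b))+(21*b))

Derivation:
Start: ((3*7)*((7+b)+b))
Apply SIMPLIFY at L (target: (3*7)): ((3*7)*((7+b)+b)) -> (21*((7+b)+b))
Apply DISTRIBUTE at root (target: (21*((7+b)+b))): (21*((7+b)+b)) -> ((21*(7+b))+(21*b))
Apply DISTRIBUTE at L (target: (21*(7+b))): ((21*(7+b))+(21*b)) -> (((21*7)+(21*b))+(21*b))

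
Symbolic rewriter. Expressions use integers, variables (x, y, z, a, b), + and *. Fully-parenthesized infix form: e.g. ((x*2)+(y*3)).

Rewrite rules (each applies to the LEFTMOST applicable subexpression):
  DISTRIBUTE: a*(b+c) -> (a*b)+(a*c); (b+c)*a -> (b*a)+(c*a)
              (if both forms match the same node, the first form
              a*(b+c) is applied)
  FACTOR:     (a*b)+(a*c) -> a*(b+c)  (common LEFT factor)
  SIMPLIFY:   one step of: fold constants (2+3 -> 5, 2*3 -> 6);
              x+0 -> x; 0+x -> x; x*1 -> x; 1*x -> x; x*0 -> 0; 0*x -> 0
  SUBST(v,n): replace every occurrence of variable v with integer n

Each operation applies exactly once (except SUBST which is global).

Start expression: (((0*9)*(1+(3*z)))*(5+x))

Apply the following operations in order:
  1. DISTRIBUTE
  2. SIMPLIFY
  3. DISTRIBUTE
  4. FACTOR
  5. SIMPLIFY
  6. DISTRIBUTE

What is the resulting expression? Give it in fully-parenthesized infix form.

Answer: ((0*5)+((((0*9)*1)+((0*9)*(3*z)))*x))

Derivation:
Start: (((0*9)*(1+(3*z)))*(5+x))
Apply DISTRIBUTE at root (target: (((0*9)*(1+(3*z)))*(5+x))): (((0*9)*(1+(3*z)))*(5+x)) -> ((((0*9)*(1+(3*z)))*5)+(((0*9)*(1+(3*z)))*x))
Apply SIMPLIFY at LLL (target: (0*9)): ((((0*9)*(1+(3*z)))*5)+(((0*9)*(1+(3*z)))*x)) -> (((0*(1+(3*z)))*5)+(((0*9)*(1+(3*z)))*x))
Apply DISTRIBUTE at LL (target: (0*(1+(3*z)))): (((0*(1+(3*z)))*5)+(((0*9)*(1+(3*z)))*x)) -> ((((0*1)+(0*(3*z)))*5)+(((0*9)*(1+(3*z)))*x))
Apply FACTOR at LL (target: ((0*1)+(0*(3*z)))): ((((0*1)+(0*(3*z)))*5)+(((0*9)*(1+(3*z)))*x)) -> (((0*(1+(3*z)))*5)+(((0*9)*(1+(3*z)))*x))
Apply SIMPLIFY at LL (target: (0*(1+(3*z)))): (((0*(1+(3*z)))*5)+(((0*9)*(1+(3*z)))*x)) -> ((0*5)+(((0*9)*(1+(3*z)))*x))
Apply DISTRIBUTE at RL (target: ((0*9)*(1+(3*z)))): ((0*5)+(((0*9)*(1+(3*z)))*x)) -> ((0*5)+((((0*9)*1)+((0*9)*(3*z)))*x))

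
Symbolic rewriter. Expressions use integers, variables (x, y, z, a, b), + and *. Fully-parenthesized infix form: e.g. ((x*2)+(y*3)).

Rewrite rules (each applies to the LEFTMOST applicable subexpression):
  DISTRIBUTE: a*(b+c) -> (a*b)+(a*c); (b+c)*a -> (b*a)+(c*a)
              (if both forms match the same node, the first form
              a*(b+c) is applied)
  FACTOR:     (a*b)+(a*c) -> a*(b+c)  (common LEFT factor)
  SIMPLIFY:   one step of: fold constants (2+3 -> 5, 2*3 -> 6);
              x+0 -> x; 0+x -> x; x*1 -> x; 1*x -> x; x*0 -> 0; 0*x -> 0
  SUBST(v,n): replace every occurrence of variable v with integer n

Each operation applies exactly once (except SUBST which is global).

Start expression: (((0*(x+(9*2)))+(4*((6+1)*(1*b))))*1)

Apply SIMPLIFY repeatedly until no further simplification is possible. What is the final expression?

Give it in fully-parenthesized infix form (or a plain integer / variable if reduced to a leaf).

Start: (((0*(x+(9*2)))+(4*((6+1)*(1*b))))*1)
Step 1: at root: (((0*(x+(9*2)))+(4*((6+1)*(1*b))))*1) -> ((0*(x+(9*2)))+(4*((6+1)*(1*b)))); overall: (((0*(x+(9*2)))+(4*((6+1)*(1*b))))*1) -> ((0*(x+(9*2)))+(4*((6+1)*(1*b))))
Step 2: at L: (0*(x+(9*2))) -> 0; overall: ((0*(x+(9*2)))+(4*((6+1)*(1*b)))) -> (0+(4*((6+1)*(1*b))))
Step 3: at root: (0+(4*((6+1)*(1*b)))) -> (4*((6+1)*(1*b))); overall: (0+(4*((6+1)*(1*b)))) -> (4*((6+1)*(1*b)))
Step 4: at RL: (6+1) -> 7; overall: (4*((6+1)*(1*b))) -> (4*(7*(1*b)))
Step 5: at RR: (1*b) -> b; overall: (4*(7*(1*b))) -> (4*(7*b))
Fixed point: (4*(7*b))

Answer: (4*(7*b))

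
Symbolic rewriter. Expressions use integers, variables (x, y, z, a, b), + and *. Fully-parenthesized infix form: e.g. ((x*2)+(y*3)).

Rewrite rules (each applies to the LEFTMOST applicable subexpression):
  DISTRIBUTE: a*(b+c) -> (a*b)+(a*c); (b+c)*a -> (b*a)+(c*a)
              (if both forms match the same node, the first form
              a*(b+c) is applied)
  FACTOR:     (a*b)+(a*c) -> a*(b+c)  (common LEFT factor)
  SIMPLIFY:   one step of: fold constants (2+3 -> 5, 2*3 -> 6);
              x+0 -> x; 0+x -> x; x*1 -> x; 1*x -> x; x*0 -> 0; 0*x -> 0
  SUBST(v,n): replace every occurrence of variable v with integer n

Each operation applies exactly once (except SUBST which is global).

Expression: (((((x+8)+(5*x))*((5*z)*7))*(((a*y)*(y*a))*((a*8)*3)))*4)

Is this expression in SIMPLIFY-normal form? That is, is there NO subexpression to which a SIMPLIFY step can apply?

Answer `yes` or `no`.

Expression: (((((x+8)+(5*x))*((5*z)*7))*(((a*y)*(y*a))*((a*8)*3)))*4)
Scanning for simplifiable subexpressions (pre-order)...
  at root: (((((x+8)+(5*x))*((5*z)*7))*(((a*y)*(y*a))*((a*8)*3)))*4) (not simplifiable)
  at L: ((((x+8)+(5*x))*((5*z)*7))*(((a*y)*(y*a))*((a*8)*3))) (not simplifiable)
  at LL: (((x+8)+(5*x))*((5*z)*7)) (not simplifiable)
  at LLL: ((x+8)+(5*x)) (not simplifiable)
  at LLLL: (x+8) (not simplifiable)
  at LLLR: (5*x) (not simplifiable)
  at LLR: ((5*z)*7) (not simplifiable)
  at LLRL: (5*z) (not simplifiable)
  at LR: (((a*y)*(y*a))*((a*8)*3)) (not simplifiable)
  at LRL: ((a*y)*(y*a)) (not simplifiable)
  at LRLL: (a*y) (not simplifiable)
  at LRLR: (y*a) (not simplifiable)
  at LRR: ((a*8)*3) (not simplifiable)
  at LRRL: (a*8) (not simplifiable)
Result: no simplifiable subexpression found -> normal form.

Answer: yes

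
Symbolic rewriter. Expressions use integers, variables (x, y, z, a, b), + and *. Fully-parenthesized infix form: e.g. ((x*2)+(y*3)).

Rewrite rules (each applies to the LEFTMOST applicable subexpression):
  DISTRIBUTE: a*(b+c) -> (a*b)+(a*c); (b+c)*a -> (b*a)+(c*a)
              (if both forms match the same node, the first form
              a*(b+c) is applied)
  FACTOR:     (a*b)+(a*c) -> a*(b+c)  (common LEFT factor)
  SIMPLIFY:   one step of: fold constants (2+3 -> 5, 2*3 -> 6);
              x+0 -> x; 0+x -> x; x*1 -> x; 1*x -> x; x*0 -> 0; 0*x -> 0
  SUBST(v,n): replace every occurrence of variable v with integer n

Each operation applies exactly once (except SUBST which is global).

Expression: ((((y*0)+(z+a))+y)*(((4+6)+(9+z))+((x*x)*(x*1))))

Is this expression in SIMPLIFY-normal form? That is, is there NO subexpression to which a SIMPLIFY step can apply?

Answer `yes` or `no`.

Expression: ((((y*0)+(z+a))+y)*(((4+6)+(9+z))+((x*x)*(x*1))))
Scanning for simplifiable subexpressions (pre-order)...
  at root: ((((y*0)+(z+a))+y)*(((4+6)+(9+z))+((x*x)*(x*1)))) (not simplifiable)
  at L: (((y*0)+(z+a))+y) (not simplifiable)
  at LL: ((y*0)+(z+a)) (not simplifiable)
  at LLL: (y*0) (SIMPLIFIABLE)
  at LLR: (z+a) (not simplifiable)
  at R: (((4+6)+(9+z))+((x*x)*(x*1))) (not simplifiable)
  at RL: ((4+6)+(9+z)) (not simplifiable)
  at RLL: (4+6) (SIMPLIFIABLE)
  at RLR: (9+z) (not simplifiable)
  at RR: ((x*x)*(x*1)) (not simplifiable)
  at RRL: (x*x) (not simplifiable)
  at RRR: (x*1) (SIMPLIFIABLE)
Found simplifiable subexpr at path LLL: (y*0)
One SIMPLIFY step would give: (((0+(z+a))+y)*(((4+6)+(9+z))+((x*x)*(x*1))))
-> NOT in normal form.

Answer: no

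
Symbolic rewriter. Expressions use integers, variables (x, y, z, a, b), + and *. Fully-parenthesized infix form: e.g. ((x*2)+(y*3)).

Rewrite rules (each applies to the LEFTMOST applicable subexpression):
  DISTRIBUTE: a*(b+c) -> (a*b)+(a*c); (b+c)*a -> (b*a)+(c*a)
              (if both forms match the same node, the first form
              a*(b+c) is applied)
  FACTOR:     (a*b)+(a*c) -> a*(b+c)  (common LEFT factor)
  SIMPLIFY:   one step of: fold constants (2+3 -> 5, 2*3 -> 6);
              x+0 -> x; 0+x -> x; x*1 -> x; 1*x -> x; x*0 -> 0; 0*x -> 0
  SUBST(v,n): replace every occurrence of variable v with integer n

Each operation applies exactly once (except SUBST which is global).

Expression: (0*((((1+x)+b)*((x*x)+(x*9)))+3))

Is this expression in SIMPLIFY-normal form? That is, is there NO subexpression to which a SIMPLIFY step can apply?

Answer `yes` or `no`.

Answer: no

Derivation:
Expression: (0*((((1+x)+b)*((x*x)+(x*9)))+3))
Scanning for simplifiable subexpressions (pre-order)...
  at root: (0*((((1+x)+b)*((x*x)+(x*9)))+3)) (SIMPLIFIABLE)
  at R: ((((1+x)+b)*((x*x)+(x*9)))+3) (not simplifiable)
  at RL: (((1+x)+b)*((x*x)+(x*9))) (not simplifiable)
  at RLL: ((1+x)+b) (not simplifiable)
  at RLLL: (1+x) (not simplifiable)
  at RLR: ((x*x)+(x*9)) (not simplifiable)
  at RLRL: (x*x) (not simplifiable)
  at RLRR: (x*9) (not simplifiable)
Found simplifiable subexpr at path root: (0*((((1+x)+b)*((x*x)+(x*9)))+3))
One SIMPLIFY step would give: 0
-> NOT in normal form.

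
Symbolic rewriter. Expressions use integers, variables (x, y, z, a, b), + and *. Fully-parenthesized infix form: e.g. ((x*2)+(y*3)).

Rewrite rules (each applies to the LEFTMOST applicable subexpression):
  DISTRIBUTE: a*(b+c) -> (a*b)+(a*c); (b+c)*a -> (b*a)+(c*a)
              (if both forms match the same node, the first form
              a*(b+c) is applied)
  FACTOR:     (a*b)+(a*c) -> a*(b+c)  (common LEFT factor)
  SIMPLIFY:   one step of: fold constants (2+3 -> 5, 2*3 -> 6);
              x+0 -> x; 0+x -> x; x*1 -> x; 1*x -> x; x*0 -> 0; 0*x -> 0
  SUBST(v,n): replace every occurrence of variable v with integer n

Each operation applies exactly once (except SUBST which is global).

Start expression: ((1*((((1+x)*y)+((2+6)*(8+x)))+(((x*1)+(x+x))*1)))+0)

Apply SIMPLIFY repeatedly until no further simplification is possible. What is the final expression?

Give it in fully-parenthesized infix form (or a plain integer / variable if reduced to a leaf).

Answer: ((((1+x)*y)+(8*(8+x)))+(x+(x+x)))

Derivation:
Start: ((1*((((1+x)*y)+((2+6)*(8+x)))+(((x*1)+(x+x))*1)))+0)
Step 1: at root: ((1*((((1+x)*y)+((2+6)*(8+x)))+(((x*1)+(x+x))*1)))+0) -> (1*((((1+x)*y)+((2+6)*(8+x)))+(((x*1)+(x+x))*1))); overall: ((1*((((1+x)*y)+((2+6)*(8+x)))+(((x*1)+(x+x))*1)))+0) -> (1*((((1+x)*y)+((2+6)*(8+x)))+(((x*1)+(x+x))*1)))
Step 2: at root: (1*((((1+x)*y)+((2+6)*(8+x)))+(((x*1)+(x+x))*1))) -> ((((1+x)*y)+((2+6)*(8+x)))+(((x*1)+(x+x))*1)); overall: (1*((((1+x)*y)+((2+6)*(8+x)))+(((x*1)+(x+x))*1))) -> ((((1+x)*y)+((2+6)*(8+x)))+(((x*1)+(x+x))*1))
Step 3: at LRL: (2+6) -> 8; overall: ((((1+x)*y)+((2+6)*(8+x)))+(((x*1)+(x+x))*1)) -> ((((1+x)*y)+(8*(8+x)))+(((x*1)+(x+x))*1))
Step 4: at R: (((x*1)+(x+x))*1) -> ((x*1)+(x+x)); overall: ((((1+x)*y)+(8*(8+x)))+(((x*1)+(x+x))*1)) -> ((((1+x)*y)+(8*(8+x)))+((x*1)+(x+x)))
Step 5: at RL: (x*1) -> x; overall: ((((1+x)*y)+(8*(8+x)))+((x*1)+(x+x))) -> ((((1+x)*y)+(8*(8+x)))+(x+(x+x)))
Fixed point: ((((1+x)*y)+(8*(8+x)))+(x+(x+x)))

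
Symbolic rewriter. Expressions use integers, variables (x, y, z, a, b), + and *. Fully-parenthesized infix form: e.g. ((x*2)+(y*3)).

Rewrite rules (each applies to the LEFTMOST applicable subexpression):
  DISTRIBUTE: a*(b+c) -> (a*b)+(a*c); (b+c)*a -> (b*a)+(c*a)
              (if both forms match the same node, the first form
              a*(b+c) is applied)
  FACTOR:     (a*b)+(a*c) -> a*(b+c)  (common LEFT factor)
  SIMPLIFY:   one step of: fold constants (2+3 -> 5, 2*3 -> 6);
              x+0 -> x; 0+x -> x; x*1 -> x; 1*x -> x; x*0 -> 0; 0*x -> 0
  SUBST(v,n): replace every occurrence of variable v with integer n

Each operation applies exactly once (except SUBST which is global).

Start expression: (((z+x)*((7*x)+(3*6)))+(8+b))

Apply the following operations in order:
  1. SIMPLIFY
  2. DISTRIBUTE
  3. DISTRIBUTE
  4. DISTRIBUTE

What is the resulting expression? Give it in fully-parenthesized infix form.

Answer: ((((z*(7*x))+(x*(7*x)))+((z*18)+(x*18)))+(8+b))

Derivation:
Start: (((z+x)*((7*x)+(3*6)))+(8+b))
Apply SIMPLIFY at LRR (target: (3*6)): (((z+x)*((7*x)+(3*6)))+(8+b)) -> (((z+x)*((7*x)+18))+(8+b))
Apply DISTRIBUTE at L (target: ((z+x)*((7*x)+18))): (((z+x)*((7*x)+18))+(8+b)) -> ((((z+x)*(7*x))+((z+x)*18))+(8+b))
Apply DISTRIBUTE at LL (target: ((z+x)*(7*x))): ((((z+x)*(7*x))+((z+x)*18))+(8+b)) -> ((((z*(7*x))+(x*(7*x)))+((z+x)*18))+(8+b))
Apply DISTRIBUTE at LR (target: ((z+x)*18)): ((((z*(7*x))+(x*(7*x)))+((z+x)*18))+(8+b)) -> ((((z*(7*x))+(x*(7*x)))+((z*18)+(x*18)))+(8+b))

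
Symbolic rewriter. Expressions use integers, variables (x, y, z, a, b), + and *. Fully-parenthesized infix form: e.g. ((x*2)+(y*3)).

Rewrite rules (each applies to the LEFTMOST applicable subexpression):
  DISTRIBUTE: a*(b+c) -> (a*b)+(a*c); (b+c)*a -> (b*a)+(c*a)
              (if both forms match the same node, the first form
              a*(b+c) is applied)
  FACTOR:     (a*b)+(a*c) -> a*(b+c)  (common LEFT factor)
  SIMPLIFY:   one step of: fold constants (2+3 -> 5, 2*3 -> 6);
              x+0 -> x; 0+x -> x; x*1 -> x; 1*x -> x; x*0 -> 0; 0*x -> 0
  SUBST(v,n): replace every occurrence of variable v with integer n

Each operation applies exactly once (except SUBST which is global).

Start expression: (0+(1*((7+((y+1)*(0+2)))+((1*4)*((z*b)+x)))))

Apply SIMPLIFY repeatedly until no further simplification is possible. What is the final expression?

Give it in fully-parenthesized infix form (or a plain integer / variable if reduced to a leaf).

Answer: ((7+((y+1)*2))+(4*((z*b)+x)))

Derivation:
Start: (0+(1*((7+((y+1)*(0+2)))+((1*4)*((z*b)+x)))))
Step 1: at root: (0+(1*((7+((y+1)*(0+2)))+((1*4)*((z*b)+x))))) -> (1*((7+((y+1)*(0+2)))+((1*4)*((z*b)+x)))); overall: (0+(1*((7+((y+1)*(0+2)))+((1*4)*((z*b)+x))))) -> (1*((7+((y+1)*(0+2)))+((1*4)*((z*b)+x))))
Step 2: at root: (1*((7+((y+1)*(0+2)))+((1*4)*((z*b)+x)))) -> ((7+((y+1)*(0+2)))+((1*4)*((z*b)+x))); overall: (1*((7+((y+1)*(0+2)))+((1*4)*((z*b)+x)))) -> ((7+((y+1)*(0+2)))+((1*4)*((z*b)+x)))
Step 3: at LRR: (0+2) -> 2; overall: ((7+((y+1)*(0+2)))+((1*4)*((z*b)+x))) -> ((7+((y+1)*2))+((1*4)*((z*b)+x)))
Step 4: at RL: (1*4) -> 4; overall: ((7+((y+1)*2))+((1*4)*((z*b)+x))) -> ((7+((y+1)*2))+(4*((z*b)+x)))
Fixed point: ((7+((y+1)*2))+(4*((z*b)+x)))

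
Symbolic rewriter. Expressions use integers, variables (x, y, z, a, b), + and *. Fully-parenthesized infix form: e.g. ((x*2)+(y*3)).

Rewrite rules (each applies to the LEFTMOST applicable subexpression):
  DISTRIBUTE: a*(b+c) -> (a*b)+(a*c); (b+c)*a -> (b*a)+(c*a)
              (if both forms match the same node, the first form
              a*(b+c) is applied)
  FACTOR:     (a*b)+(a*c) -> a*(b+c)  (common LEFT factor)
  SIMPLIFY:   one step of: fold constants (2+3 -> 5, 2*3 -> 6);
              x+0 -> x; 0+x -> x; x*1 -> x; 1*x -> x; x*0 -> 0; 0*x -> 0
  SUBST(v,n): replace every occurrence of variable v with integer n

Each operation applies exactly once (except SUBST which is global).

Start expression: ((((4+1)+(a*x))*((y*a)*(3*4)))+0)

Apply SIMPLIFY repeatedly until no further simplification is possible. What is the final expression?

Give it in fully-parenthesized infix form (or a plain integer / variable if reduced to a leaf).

Answer: ((5+(a*x))*((y*a)*12))

Derivation:
Start: ((((4+1)+(a*x))*((y*a)*(3*4)))+0)
Step 1: at root: ((((4+1)+(a*x))*((y*a)*(3*4)))+0) -> (((4+1)+(a*x))*((y*a)*(3*4))); overall: ((((4+1)+(a*x))*((y*a)*(3*4)))+0) -> (((4+1)+(a*x))*((y*a)*(3*4)))
Step 2: at LL: (4+1) -> 5; overall: (((4+1)+(a*x))*((y*a)*(3*4))) -> ((5+(a*x))*((y*a)*(3*4)))
Step 3: at RR: (3*4) -> 12; overall: ((5+(a*x))*((y*a)*(3*4))) -> ((5+(a*x))*((y*a)*12))
Fixed point: ((5+(a*x))*((y*a)*12))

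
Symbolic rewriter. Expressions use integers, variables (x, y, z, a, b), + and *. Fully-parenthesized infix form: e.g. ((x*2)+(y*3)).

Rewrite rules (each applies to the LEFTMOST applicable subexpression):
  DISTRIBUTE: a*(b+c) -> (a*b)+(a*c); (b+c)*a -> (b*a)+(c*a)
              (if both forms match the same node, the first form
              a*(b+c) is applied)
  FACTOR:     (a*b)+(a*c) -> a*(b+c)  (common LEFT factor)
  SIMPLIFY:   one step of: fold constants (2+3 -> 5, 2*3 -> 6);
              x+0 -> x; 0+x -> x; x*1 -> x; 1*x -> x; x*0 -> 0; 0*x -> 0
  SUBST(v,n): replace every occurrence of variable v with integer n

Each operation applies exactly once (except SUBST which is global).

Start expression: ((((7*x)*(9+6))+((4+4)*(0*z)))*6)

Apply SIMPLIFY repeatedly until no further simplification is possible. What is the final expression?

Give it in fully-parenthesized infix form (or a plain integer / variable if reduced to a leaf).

Answer: (((7*x)*15)*6)

Derivation:
Start: ((((7*x)*(9+6))+((4+4)*(0*z)))*6)
Step 1: at LLR: (9+6) -> 15; overall: ((((7*x)*(9+6))+((4+4)*(0*z)))*6) -> ((((7*x)*15)+((4+4)*(0*z)))*6)
Step 2: at LRL: (4+4) -> 8; overall: ((((7*x)*15)+((4+4)*(0*z)))*6) -> ((((7*x)*15)+(8*(0*z)))*6)
Step 3: at LRR: (0*z) -> 0; overall: ((((7*x)*15)+(8*(0*z)))*6) -> ((((7*x)*15)+(8*0))*6)
Step 4: at LR: (8*0) -> 0; overall: ((((7*x)*15)+(8*0))*6) -> ((((7*x)*15)+0)*6)
Step 5: at L: (((7*x)*15)+0) -> ((7*x)*15); overall: ((((7*x)*15)+0)*6) -> (((7*x)*15)*6)
Fixed point: (((7*x)*15)*6)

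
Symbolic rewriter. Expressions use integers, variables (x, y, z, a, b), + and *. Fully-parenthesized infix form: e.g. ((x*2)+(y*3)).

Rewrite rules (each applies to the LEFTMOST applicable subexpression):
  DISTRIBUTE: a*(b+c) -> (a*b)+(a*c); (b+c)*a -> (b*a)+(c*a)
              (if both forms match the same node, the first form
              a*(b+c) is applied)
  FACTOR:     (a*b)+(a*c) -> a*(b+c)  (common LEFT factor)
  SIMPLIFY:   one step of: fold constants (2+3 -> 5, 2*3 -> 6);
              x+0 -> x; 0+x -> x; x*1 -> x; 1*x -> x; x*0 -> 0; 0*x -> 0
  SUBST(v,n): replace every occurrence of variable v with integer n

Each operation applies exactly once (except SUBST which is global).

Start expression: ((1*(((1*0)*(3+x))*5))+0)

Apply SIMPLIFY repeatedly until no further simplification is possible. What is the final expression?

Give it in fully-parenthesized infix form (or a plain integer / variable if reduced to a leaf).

Answer: 0

Derivation:
Start: ((1*(((1*0)*(3+x))*5))+0)
Step 1: at root: ((1*(((1*0)*(3+x))*5))+0) -> (1*(((1*0)*(3+x))*5)); overall: ((1*(((1*0)*(3+x))*5))+0) -> (1*(((1*0)*(3+x))*5))
Step 2: at root: (1*(((1*0)*(3+x))*5)) -> (((1*0)*(3+x))*5); overall: (1*(((1*0)*(3+x))*5)) -> (((1*0)*(3+x))*5)
Step 3: at LL: (1*0) -> 0; overall: (((1*0)*(3+x))*5) -> ((0*(3+x))*5)
Step 4: at L: (0*(3+x)) -> 0; overall: ((0*(3+x))*5) -> (0*5)
Step 5: at root: (0*5) -> 0; overall: (0*5) -> 0
Fixed point: 0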